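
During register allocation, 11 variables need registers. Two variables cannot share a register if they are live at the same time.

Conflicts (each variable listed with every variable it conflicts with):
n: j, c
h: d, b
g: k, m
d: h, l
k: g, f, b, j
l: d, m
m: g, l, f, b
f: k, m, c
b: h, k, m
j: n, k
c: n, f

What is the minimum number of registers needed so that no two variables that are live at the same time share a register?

3

The cycle b-m-l-d-h-b has odd length 5, so it cannot be 2-colored; at least 3 registers are needed.
3 registers suffice: register 1 → {n, h, k, m}; register 2 → {g, l, f, b, j}; register 3 → {d, c}. No two conflicting variables share a register.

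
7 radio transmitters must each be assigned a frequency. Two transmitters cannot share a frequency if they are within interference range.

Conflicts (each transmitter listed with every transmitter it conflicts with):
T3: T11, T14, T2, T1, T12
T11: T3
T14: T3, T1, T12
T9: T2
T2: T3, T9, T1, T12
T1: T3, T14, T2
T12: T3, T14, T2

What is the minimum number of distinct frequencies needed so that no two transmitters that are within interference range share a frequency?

T3, T14, T1 are mutually in conflict, so at least 3 frequencies are needed.
A valid assignment using 3 frequencies: T3=1, T11=2, T14=2, T9=1, T2=2, T1=3, T12=3. No two conflicting transmitters share a frequency.

3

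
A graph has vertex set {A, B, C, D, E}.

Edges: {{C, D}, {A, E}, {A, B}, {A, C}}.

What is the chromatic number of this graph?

A and E are adjacent, so at least 2 colors are needed.
A valid assignment using 2 colors: A=red, B=blue, C=blue, D=red, E=blue. Each edge has distinct colors on its endpoints.

2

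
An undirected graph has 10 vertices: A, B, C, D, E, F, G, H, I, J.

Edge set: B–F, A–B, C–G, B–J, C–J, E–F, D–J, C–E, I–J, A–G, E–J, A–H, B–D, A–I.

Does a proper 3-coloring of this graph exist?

Yes

The chromatic number is 3. C, E, J are pairwise adjacent, so at least 3 colors are needed.
A valid assignment using 3 colors: A=1, B=2, C=2, D=3, E=3, F=1, G=3, H=2, I=2, J=1.
That is already a proper 3-coloring.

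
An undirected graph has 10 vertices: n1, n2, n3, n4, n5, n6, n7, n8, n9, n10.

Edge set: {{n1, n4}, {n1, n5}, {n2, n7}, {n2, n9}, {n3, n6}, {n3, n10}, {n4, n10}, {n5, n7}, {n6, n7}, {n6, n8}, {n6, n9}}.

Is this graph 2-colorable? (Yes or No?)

The cycle n1-n5-n7-n6-n3-n10-n4-n1 has odd length 7, so it cannot be 2-colored; at least 3 colors are needed.
So 2 colors are not enough.

No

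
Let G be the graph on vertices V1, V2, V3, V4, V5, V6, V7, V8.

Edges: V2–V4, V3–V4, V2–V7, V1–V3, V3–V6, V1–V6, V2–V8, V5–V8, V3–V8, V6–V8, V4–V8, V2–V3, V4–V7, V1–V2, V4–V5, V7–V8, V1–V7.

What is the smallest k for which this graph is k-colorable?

4

V2, V3, V4, V8 are pairwise adjacent (a clique of size 4), so at least 4 colors are needed.
4 colors suffice: V1=1, V2=3, V3=2, V4=4, V5=2, V6=3, V7=2, V8=1. Each edge has distinct colors on its endpoints.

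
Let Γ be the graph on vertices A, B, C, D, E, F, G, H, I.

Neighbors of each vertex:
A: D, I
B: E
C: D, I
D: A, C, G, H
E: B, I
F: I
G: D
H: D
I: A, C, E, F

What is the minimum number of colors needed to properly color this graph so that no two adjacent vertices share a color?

A and D are adjacent, so at least 2 colors are needed.
2 colors suffice: color 1 → {B, D, I}; color 2 → {A, C, E, F, G, H}. No two adjacent vertices share a color.

2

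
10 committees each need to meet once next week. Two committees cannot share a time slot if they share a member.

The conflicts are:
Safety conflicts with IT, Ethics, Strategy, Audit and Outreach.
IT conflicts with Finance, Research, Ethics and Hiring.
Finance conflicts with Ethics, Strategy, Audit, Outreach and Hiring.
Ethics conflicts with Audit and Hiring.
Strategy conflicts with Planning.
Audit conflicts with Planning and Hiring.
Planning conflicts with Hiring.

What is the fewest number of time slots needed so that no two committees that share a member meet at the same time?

Finance, Ethics, Audit, Hiring pairwise conflict, so at least 4 time slots are needed.
4 time slots suffice: time slot 1 → {Safety, Finance, Research, Planning}; time slot 2 → {Strategy, Outreach, Hiring}; time slot 3 → {IT, Audit}; time slot 4 → {Ethics}. No two conflicting committees share a time slot.

4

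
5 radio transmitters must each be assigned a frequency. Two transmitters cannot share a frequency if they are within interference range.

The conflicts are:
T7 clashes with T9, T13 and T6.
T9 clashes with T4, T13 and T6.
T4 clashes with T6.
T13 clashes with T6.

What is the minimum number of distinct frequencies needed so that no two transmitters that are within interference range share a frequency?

T7, T9, T13, T6 are mutually in conflict, so at least 4 frequencies are needed.
4 frequencies suffice: frequency 1 → {T9}; frequency 2 → {T6}; frequency 3 → {T7, T4}; frequency 4 → {T13}. Every pair that conflicts lands in different frequencies.

4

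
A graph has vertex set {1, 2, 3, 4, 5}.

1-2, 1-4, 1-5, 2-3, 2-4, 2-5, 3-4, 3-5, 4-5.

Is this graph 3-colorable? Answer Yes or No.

2, 3, 4, 5 are pairwise adjacent (a clique of size 4), so at least 4 colors are needed.
So 3 colors are not enough.

No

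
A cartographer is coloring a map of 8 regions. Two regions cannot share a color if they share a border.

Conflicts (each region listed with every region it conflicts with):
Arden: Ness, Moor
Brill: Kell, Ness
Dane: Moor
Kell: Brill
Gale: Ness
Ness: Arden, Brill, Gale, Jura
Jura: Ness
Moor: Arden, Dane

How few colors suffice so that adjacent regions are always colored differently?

Arden and Ness conflict, so at least 2 colors are needed.
2 colors suffice: Arden=2, Brill=2, Dane=2, Kell=1, Gale=2, Ness=1, Jura=2, Moor=1. Each listed conflict is separated.

2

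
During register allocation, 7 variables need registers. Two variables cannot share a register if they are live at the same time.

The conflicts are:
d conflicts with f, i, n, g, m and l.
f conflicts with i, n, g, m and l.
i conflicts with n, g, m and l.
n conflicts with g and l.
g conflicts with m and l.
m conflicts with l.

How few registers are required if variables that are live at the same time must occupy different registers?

6

d, f, i, g, m, l pairwise conflict, so at least 6 registers are needed.
6 registers suffice: register 1 → {l}; register 2 → {g}; register 3 → {d}; register 4 → {i}; register 5 → {f}; register 6 → {n, m}. Every pair that conflicts lands in different registers.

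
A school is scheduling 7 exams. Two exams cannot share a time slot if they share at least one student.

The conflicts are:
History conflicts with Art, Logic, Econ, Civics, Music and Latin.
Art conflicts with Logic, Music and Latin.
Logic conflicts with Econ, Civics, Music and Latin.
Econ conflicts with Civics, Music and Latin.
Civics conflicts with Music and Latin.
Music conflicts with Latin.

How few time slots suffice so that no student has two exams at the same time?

History, Logic, Econ, Civics, Music, Latin are mutually in conflict, so at least 6 time slots are needed.
A valid assignment using 6 time slots: History=1, Art=5, Logic=3, Econ=6, Civics=5, Music=2, Latin=4. No two conflicting exams share a time slot.

6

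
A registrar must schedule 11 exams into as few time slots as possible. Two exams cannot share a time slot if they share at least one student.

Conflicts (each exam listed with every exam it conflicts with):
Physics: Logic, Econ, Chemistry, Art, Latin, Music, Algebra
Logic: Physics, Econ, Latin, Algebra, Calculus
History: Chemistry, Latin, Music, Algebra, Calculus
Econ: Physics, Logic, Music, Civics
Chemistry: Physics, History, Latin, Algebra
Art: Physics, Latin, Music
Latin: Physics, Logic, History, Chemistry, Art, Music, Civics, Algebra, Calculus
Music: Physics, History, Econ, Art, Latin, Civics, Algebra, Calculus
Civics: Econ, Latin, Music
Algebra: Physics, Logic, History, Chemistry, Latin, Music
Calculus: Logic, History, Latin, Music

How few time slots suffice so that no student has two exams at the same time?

History, Chemistry, Latin, Algebra pairwise conflict, so at least 4 time slots are needed.
A valid assignment using 4 time slots: Physics=3, Logic=2, History=3, Econ=1, Chemistry=2, Art=4, Latin=1, Music=2, Civics=3, Algebra=4, Calculus=4. No two conflicting exams share a time slot.

4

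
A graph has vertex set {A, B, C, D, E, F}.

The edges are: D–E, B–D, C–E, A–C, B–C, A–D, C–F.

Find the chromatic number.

B and C are adjacent, so at least 2 colors are needed.
2 colors suffice: color 1 → {C, D}; color 2 → {A, B, E, F}. Each edge has distinct colors on its endpoints.

2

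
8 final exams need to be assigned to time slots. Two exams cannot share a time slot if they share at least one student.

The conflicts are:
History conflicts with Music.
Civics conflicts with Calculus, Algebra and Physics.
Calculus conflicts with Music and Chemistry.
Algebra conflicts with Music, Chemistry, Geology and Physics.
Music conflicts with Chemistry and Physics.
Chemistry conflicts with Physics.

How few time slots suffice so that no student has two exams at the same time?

Algebra, Music, Chemistry, Physics pairwise conflict, so at least 4 time slots are needed.
4 time slots suffice: History=2, Civics=1, Calculus=2, Algebra=2, Music=1, Chemistry=3, Geology=1, Physics=4. No two conflicting exams share a time slot.

4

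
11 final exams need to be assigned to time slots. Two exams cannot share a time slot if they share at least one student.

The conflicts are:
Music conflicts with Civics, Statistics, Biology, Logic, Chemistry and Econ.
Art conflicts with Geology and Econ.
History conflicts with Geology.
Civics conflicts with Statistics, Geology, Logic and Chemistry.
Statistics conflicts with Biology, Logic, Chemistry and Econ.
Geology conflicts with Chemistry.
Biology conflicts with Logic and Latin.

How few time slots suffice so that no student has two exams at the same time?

Music, Civics, Statistics, Chemistry are mutually in conflict, so at least 4 time slots are needed.
Using 4 time slots: Music=2, Art=2, History=2, Civics=3, Statistics=1, Geology=1, Biology=3, Logic=4, Chemistry=4, Econ=3, Latin=1. Every pair that conflicts lands in different time slots.

4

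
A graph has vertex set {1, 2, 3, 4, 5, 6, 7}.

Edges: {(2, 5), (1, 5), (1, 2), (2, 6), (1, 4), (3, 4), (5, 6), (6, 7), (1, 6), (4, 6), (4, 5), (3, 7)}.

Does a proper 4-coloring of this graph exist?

Yes

The chromatic number is 4. 1, 4, 5, 6 are pairwise adjacent (a clique of size 4), so at least 4 colors are needed.
4 colors suffice: color red → {3, 6}; color blue → {5, 7}; color green → {1}; color yellow → {2, 4}.
That is already a proper 4-coloring.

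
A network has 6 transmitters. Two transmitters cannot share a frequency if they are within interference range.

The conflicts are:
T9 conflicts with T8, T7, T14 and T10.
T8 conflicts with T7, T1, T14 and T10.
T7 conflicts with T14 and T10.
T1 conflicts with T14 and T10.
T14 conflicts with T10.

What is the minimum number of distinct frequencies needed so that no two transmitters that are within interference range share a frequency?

T9, T8, T7, T14, T10 pairwise conflict, so at least 5 frequencies are needed.
A valid assignment using 5 frequencies: T9=5, T8=3, T7=4, T1=4, T14=2, T10=1. Every pair that conflicts lands in different frequencies.

5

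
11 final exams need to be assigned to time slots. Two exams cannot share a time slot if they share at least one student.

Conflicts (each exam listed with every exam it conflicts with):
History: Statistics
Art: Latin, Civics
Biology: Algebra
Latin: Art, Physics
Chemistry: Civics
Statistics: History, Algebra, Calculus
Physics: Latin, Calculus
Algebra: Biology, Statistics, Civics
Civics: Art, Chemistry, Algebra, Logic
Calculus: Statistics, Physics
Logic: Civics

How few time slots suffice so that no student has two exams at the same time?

3

The cycle Calculus-Statistics-Algebra-Civics-Art-Latin-Physics-Calculus has odd length 7, so it cannot be 2-colored; at least 3 time slots are needed.
3 time slots suffice: time slot 1 → {Biology, Latin, Statistics, Civics}; time slot 2 → {History, Art, Chemistry, Algebra, Calculus, Logic}; time slot 3 → {Physics}. Every pair that conflicts lands in different time slots.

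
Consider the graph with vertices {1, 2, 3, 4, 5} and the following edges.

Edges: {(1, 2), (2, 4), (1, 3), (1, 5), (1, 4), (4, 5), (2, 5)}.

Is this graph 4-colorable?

The chromatic number is 4. 1, 2, 4, 5 form a clique, so at least 4 colors are needed.
4 colors suffice: color red → {1}; color blue → {2, 3}; color green → {5}; color yellow → {4}.
That is already a proper 4-coloring.

Yes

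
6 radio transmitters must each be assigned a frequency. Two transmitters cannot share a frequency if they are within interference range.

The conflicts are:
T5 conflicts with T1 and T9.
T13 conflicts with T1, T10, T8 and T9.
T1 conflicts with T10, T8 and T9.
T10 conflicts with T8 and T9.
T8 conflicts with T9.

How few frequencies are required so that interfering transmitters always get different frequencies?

T13, T1, T10, T8, T9 are mutually in conflict, so at least 5 frequencies are needed.
5 frequencies suffice: frequency 1 → {T9}; frequency 2 → {T1}; frequency 3 → {T5, T8}; frequency 4 → {T13}; frequency 5 → {T10}. No two conflicting transmitters share a frequency.

5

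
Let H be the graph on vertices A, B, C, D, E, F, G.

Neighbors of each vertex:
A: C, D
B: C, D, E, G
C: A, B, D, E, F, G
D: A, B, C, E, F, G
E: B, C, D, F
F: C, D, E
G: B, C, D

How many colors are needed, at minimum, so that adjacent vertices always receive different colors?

4

B, C, D, E form a clique, so at least 4 colors are needed.
One proper 4-coloring: A=green, B=green, C=blue, D=red, E=yellow, F=green, G=yellow. Every edge joins two different colors.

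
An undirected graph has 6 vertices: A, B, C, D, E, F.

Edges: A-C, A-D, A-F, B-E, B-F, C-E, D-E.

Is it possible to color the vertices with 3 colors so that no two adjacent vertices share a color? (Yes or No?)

The chromatic number is 3. The cycle C-A-F-B-E-C has odd length 5, so it cannot be 2-colored; at least 3 colors are needed.
3 colors suffice: A=1, B=3, C=2, D=2, E=1, F=2.
That is already a proper 3-coloring.

Yes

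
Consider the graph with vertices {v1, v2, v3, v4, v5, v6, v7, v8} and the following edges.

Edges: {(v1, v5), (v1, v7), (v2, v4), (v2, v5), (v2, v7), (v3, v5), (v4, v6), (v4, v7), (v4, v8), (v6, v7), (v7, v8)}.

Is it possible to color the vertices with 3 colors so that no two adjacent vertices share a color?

The chromatic number is 3. v2, v4, v7 are mutually adjacent, so at least 3 colors are needed.
One proper 3-coloring: v1=blue, v2=green, v3=blue, v4=blue, v5=red, v6=green, v7=red, v8=green.
That is already a proper 3-coloring.

Yes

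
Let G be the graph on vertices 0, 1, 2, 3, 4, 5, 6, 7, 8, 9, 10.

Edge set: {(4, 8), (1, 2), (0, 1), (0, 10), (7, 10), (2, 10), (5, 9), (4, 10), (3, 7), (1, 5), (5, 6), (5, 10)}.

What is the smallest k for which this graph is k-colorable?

5 and 10 are adjacent, so at least 2 colors are needed.
2 colors suffice: color red → {1, 3, 6, 8, 9, 10}; color blue → {0, 2, 4, 5, 7}. Every edge joins two different colors.

2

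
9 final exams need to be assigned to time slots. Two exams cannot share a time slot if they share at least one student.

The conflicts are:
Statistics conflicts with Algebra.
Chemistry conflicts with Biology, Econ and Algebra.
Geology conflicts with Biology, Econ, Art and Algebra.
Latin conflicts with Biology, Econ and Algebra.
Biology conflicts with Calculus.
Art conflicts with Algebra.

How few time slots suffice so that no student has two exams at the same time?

3

Geology, Art, Algebra pairwise conflict, so at least 3 time slots are needed.
3 time slots suffice: time slot 1 → {Biology, Econ, Algebra}; time slot 2 → {Statistics, Chemistry, Geology, Latin, Calculus}; time slot 3 → {Art}. Each listed conflict is separated.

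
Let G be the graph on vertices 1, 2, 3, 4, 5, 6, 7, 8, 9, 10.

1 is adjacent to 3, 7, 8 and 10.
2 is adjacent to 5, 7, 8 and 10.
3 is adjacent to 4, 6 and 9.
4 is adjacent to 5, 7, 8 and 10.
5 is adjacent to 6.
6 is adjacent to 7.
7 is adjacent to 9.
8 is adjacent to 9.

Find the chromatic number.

2

4 and 7 are adjacent, so at least 2 colors are needed.
A valid assignment using 2 colors: 1=red, 2=red, 3=blue, 4=red, 5=blue, 6=red, 7=blue, 8=blue, 9=red, 10=blue. Each edge has distinct colors on its endpoints.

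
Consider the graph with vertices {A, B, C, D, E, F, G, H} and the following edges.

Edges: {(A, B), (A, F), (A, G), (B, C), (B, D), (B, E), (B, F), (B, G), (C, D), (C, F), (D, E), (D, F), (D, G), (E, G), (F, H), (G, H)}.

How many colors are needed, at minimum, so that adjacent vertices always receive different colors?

B, D, E, G are mutually adjacent (a clique of size 4), so at least 4 colors are needed.
One proper 4-coloring: A=3, B=1, C=4, D=3, E=4, F=2, G=2, H=1. No two adjacent vertices share a color.

4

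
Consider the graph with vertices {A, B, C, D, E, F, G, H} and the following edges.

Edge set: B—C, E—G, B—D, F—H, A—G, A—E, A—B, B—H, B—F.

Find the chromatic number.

A, E, G form a triangle, so at least 3 colors are needed.
3 colors suffice: color 1 → {B, E}; color 2 → {A, C, D, F}; color 3 → {G, H}. No two adjacent vertices share a color.

3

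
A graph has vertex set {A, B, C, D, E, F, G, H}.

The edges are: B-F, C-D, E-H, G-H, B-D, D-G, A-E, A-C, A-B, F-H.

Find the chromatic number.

The cycle F-H-G-D-B-F has odd length 5, so it cannot be 2-colored; at least 3 colors are needed.
A valid assignment using 3 colors: A=2, B=1, C=1, D=2, E=3, F=2, G=3, H=1. Every edge joins two different colors.

3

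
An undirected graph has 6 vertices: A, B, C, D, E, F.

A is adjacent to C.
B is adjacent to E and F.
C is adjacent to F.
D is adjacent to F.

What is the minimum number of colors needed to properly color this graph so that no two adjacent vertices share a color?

B and F are adjacent, so at least 2 colors are needed.
2 colors suffice: A=1, B=2, C=2, D=2, E=1, F=1. Every edge joins two different colors.

2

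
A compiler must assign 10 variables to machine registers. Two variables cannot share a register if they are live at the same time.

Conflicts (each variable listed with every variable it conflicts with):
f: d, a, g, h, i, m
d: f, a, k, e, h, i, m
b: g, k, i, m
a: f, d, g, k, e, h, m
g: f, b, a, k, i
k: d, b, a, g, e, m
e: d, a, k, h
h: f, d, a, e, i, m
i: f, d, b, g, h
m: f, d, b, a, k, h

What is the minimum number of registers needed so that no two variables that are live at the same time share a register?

5

f, d, a, h, m pairwise conflict, so at least 5 registers are needed.
5 registers suffice: f=5, d=1, b=5, a=2, g=1, k=4, e=3, h=4, i=2, m=3. No two conflicting variables share a register.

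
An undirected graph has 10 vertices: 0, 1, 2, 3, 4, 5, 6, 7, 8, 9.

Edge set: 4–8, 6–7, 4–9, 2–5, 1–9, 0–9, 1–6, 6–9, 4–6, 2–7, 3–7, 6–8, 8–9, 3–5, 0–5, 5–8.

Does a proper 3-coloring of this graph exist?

4, 6, 8, 9 form a clique, so at least 4 colors are needed.
So 3 colors are not enough.

No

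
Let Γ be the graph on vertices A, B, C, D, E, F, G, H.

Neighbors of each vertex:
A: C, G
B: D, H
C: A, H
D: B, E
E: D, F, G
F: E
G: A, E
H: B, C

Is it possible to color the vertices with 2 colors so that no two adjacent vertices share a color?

No

The cycle G-E-D-B-H-C-A-G has odd length 7, so it cannot be 2-colored; at least 3 colors are needed.
So 2 colors are not enough.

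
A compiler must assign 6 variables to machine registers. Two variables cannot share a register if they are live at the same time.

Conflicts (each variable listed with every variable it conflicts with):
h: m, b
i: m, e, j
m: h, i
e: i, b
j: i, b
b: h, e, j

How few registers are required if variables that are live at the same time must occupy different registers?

3

The cycle m-i-j-b-h-m has odd length 5, so it cannot be 2-colored; at least 3 registers are needed.
A valid assignment using 3 registers: h=3, i=1, m=2, e=2, j=2, b=1. Every pair that conflicts lands in different registers.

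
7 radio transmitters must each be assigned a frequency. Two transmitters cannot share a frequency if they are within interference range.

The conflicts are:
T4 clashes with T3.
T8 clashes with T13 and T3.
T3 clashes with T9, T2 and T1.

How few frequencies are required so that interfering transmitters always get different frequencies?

2

T4 and T3 conflict, so at least 2 frequencies are needed.
2 frequencies suffice: frequency 1 → {T13, T3}; frequency 2 → {T4, T8, T9, T2, T1}. Every pair that conflicts lands in different frequencies.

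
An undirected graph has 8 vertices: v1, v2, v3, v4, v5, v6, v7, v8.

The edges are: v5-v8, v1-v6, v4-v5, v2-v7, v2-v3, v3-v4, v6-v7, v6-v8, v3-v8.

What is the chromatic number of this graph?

The cycle v2-v3-v8-v6-v7-v2 has odd length 5, so it cannot be 2-colored; at least 3 colors are needed.
3 colors suffice: color 1 → {v1, v4, v7, v8}; color 2 → {v3, v5, v6}; color 3 → {v2}. No two adjacent vertices share a color.

3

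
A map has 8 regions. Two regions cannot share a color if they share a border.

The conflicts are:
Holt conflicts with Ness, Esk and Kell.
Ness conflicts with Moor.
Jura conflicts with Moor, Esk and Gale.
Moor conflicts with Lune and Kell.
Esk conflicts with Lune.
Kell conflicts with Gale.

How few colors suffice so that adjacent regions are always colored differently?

The cycle Esk-Jura-Gale-Kell-Holt-Esk has odd length 5, so it cannot be 2-colored; at least 3 colors are needed.
3 colors suffice: color 1 → {Moor, Esk, Gale}; color 2 → {Ness, Jura, Lune, Kell}; color 3 → {Holt}. Each listed conflict is separated.

3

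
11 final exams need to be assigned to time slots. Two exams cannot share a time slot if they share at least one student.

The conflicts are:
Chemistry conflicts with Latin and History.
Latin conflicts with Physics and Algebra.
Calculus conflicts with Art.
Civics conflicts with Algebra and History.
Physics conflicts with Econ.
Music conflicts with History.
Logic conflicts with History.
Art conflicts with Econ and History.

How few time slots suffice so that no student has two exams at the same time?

3

The cycle Algebra-Civics-History-Chemistry-Latin-Algebra has odd length 5, so it cannot be 2-colored; at least 3 time slots are needed.
A valid assignment using 3 time slots: Chemistry=2, Latin=1, Calculus=1, Civics=2, Physics=2, Music=2, Logic=2, Art=2, Algebra=3, Econ=1, History=1. Every pair that conflicts lands in different time slots.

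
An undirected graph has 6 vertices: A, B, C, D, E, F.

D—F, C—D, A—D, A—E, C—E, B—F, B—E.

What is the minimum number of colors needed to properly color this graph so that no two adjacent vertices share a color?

The cycle F-D-C-E-B-F has odd length 5, so it cannot be 2-colored; at least 3 colors are needed.
3 colors suffice: color 1 → {D, E}; color 2 → {A, B, C}; color 3 → {F}. No two adjacent vertices share a color.

3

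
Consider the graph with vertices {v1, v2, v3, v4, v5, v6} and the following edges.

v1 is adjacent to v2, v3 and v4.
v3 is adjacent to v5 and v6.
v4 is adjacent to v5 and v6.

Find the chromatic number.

v1 and v4 are adjacent, so at least 2 colors are needed.
One proper 2-coloring: v1=1, v2=2, v3=2, v4=2, v5=1, v6=1. Each edge has distinct colors on its endpoints.

2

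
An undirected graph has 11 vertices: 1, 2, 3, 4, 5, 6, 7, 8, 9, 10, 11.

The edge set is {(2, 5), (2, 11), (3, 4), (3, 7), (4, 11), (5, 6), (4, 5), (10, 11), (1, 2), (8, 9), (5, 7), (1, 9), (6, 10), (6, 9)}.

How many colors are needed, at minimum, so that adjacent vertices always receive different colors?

The cycle 5-6-9-1-2-5 has odd length 5, so it cannot be 2-colored; at least 3 colors are needed.
3 colors suffice: color a → {3, 5, 9, 11}; color b → {2, 4, 6, 7, 8}; color c → {1, 10}. Each edge has distinct colors on its endpoints.

3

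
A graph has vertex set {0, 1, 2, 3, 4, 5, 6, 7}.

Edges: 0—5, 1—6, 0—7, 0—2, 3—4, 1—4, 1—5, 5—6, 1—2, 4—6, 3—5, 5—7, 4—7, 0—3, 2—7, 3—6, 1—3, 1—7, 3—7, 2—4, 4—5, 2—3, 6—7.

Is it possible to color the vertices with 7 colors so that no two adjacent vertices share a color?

The chromatic number is 6. 1, 3, 4, 5, 6, 7 are pairwise adjacent (a clique of size 6), so at least 6 colors are needed.
A valid assignment using 6 colors: 0=c, 1=e, 2=d, 3=b, 4=c, 5=d, 6=f, 7=a.
Since 7 ≥ 6, a proper 7-coloring certainly exists.

Yes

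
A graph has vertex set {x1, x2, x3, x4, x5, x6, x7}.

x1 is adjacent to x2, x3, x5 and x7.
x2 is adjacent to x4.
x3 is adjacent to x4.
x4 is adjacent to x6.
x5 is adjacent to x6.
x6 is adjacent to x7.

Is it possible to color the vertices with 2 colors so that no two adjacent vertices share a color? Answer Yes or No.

The cycle x6-x7-x1-x2-x4-x6 has odd length 5, so it cannot be 2-colored; at least 3 colors are needed.
So 2 colors are not enough.

No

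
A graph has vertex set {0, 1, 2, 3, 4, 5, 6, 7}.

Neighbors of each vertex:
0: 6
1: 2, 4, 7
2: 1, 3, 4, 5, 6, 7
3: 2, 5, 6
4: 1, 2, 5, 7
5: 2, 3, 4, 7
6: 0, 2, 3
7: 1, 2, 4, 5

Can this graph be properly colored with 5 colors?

Yes

The chromatic number is 4. 1, 2, 4, 7 are mutually adjacent (a clique of size 4), so at least 4 colors are needed.
One proper 4-coloring: 0=red, 1=green, 2=red, 3=yellow, 4=yellow, 5=green, 6=blue, 7=blue.
Since 5 ≥ 4, a proper 5-coloring certainly exists.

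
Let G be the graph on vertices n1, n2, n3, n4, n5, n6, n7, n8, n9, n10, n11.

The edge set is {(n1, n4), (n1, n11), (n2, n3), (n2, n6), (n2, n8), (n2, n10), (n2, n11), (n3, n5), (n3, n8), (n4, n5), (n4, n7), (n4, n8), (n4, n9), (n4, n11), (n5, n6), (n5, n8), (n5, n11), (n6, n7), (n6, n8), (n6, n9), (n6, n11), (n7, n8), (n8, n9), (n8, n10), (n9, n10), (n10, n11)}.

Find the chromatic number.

n1, n4, n11 form a triangle, so at least 3 colors are needed.
3 colors suffice: color 1 → {n8, n11}; color 2 → {n3, n4, n6, n10}; color 3 → {n1, n2, n5, n7, n9}. Each edge has distinct colors on its endpoints.

3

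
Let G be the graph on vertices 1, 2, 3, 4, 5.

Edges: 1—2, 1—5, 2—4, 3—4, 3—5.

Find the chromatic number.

The cycle 4-3-5-1-2-4 has odd length 5, so it cannot be 2-colored; at least 3 colors are needed.
3 colors suffice: color a → {2, 5}; color b → {1, 3}; color c → {4}. No two adjacent vertices share a color.

3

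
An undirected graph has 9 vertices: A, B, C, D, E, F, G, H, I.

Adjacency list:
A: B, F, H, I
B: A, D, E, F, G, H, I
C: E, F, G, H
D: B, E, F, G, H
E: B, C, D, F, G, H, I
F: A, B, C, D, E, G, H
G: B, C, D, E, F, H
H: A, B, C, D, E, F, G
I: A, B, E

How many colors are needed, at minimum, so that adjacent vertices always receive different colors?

6

B, D, E, F, G, H are pairwise adjacent (a clique of size 6), so at least 6 colors are needed.
6 colors suffice: color 1 → {B, C}; color 2 → {H, I}; color 3 → {F}; color 4 → {A, E}; color 5 → {G}; color 6 → {D}. Every edge joins two different colors.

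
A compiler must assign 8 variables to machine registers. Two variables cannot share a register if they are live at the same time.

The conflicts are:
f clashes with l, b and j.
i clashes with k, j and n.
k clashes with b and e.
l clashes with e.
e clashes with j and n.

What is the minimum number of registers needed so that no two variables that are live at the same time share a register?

The cycle b-f-l-e-k-b has odd length 5, so it cannot be 2-colored; at least 3 registers are needed.
3 registers suffice: register 1 → {f, i, e}; register 2 → {k, l, j, n}; register 3 → {b}. Every pair that conflicts lands in different registers.

3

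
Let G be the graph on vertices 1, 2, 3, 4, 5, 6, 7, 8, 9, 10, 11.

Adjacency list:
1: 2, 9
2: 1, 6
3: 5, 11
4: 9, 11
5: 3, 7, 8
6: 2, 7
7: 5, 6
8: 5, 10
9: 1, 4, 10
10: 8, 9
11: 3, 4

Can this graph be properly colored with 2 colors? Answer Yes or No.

No

The cycle 10-9-4-11-3-5-8-10 has odd length 7, so it cannot be 2-colored; at least 3 colors are needed.
So 2 colors are not enough.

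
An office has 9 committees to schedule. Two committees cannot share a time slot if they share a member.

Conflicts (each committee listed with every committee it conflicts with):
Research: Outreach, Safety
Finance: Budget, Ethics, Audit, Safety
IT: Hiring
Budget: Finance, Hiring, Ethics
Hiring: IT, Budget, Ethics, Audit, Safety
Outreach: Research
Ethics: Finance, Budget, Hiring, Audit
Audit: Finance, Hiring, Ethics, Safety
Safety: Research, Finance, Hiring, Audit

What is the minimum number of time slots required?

3

Finance, Budget, Ethics pairwise conflict, so at least 3 time slots are needed.
Using 3 time slots: Research=1, Finance=1, IT=2, Budget=3, Hiring=1, Outreach=2, Ethics=2, Audit=3, Safety=2. Each listed conflict is separated.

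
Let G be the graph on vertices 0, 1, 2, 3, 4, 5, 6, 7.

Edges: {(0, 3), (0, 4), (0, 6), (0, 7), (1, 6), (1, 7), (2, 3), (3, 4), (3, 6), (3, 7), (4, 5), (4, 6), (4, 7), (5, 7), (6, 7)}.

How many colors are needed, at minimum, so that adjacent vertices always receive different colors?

5

0, 3, 4, 6, 7 form a clique, so at least 5 colors are needed.
5 colors suffice: color a → {2, 7}; color b → {1, 3, 5}; color c → {6}; color d → {4}; color e → {0}. Every edge joins two different colors.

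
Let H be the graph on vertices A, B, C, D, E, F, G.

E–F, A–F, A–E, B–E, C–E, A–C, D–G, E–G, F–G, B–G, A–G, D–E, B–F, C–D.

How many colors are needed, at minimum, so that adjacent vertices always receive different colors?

A, E, F, G are pairwise adjacent (a clique of size 4), so at least 4 colors are needed.
4 colors suffice: color red → {E}; color blue → {C, G}; color green → {A, B, D}; color yellow → {F}. No two adjacent vertices share a color.

4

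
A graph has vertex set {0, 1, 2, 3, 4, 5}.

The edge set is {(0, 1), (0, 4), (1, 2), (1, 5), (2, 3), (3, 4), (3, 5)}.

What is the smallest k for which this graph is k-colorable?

The cycle 1-0-4-3-5-1 has odd length 5, so it cannot be 2-colored; at least 3 colors are needed.
3 colors suffice: 0=green, 1=red, 2=blue, 3=red, 4=blue, 5=blue. No two adjacent vertices share a color.

3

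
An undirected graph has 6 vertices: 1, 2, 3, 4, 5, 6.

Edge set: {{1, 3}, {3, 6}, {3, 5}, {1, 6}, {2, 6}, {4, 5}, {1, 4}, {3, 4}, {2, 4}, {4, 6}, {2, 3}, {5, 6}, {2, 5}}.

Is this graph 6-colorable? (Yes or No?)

Yes

The chromatic number is 5. 2, 3, 4, 5, 6 are mutually adjacent (a clique of size 5), so at least 5 colors are needed.
A valid assignment using 5 colors: 1=d, 2=e, 3=c, 4=a, 5=d, 6=b.
Since 6 ≥ 5, a proper 6-coloring certainly exists.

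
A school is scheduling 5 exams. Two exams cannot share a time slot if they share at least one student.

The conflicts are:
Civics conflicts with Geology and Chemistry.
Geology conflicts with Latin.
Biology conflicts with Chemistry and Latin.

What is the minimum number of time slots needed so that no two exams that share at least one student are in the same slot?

3

The cycle Geology-Latin-Biology-Chemistry-Civics-Geology has odd length 5, so it cannot be 2-colored; at least 3 time slots are needed.
Using 3 time slots: Civics=1, Geology=3, Biology=1, Chemistry=2, Latin=2. No two conflicting exams share a time slot.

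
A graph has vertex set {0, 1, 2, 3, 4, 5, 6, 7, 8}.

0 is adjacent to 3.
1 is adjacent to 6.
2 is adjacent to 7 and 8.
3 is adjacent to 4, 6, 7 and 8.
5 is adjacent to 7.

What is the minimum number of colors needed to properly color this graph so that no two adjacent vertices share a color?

2

2 and 8 are adjacent, so at least 2 colors are needed.
2 colors suffice: color a → {1, 2, 3, 5}; color b → {0, 4, 6, 7, 8}. No two adjacent vertices share a color.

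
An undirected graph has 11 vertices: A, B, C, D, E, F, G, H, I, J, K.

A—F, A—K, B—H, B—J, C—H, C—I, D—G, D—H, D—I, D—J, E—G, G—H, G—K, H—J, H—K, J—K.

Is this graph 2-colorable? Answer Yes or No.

G, H, K are pairwise adjacent, so at least 3 colors are needed.
So 2 colors are not enough.

No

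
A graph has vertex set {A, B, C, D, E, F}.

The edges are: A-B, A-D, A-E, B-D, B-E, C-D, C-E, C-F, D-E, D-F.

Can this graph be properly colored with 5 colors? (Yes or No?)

The chromatic number is 4. A, B, D, E form a clique, so at least 4 colors are needed.
4 colors suffice: color red → {D}; color blue → {E, F}; color green → {B, C}; color yellow → {A}.
Since 5 ≥ 4, a proper 5-coloring certainly exists.

Yes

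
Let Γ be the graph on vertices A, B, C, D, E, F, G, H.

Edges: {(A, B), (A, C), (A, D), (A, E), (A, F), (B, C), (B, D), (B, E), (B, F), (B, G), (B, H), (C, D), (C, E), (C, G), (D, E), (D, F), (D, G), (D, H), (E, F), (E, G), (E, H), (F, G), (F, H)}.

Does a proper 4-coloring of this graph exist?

B, C, D, E, G are mutually adjacent (a clique of size 5), so at least 5 colors are needed.
So 4 colors are not enough.

No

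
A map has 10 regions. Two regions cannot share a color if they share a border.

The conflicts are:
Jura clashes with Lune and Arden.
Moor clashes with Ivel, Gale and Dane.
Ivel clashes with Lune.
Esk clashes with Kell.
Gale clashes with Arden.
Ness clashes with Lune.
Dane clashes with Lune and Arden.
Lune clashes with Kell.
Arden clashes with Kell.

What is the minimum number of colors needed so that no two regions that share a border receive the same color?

2

Jura and Arden conflict, so at least 2 colors are needed.
A valid assignment using 2 colors: Jura=2, Moor=1, Ivel=2, Esk=1, Gale=2, Ness=2, Dane=2, Lune=1, Arden=1, Kell=2. Each listed conflict is separated.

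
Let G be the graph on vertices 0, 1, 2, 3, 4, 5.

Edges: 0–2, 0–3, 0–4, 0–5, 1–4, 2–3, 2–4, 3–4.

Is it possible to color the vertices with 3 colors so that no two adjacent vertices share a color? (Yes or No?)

No

0, 2, 3, 4 are pairwise adjacent (a clique of size 4), so at least 4 colors are needed.
So 3 colors are not enough.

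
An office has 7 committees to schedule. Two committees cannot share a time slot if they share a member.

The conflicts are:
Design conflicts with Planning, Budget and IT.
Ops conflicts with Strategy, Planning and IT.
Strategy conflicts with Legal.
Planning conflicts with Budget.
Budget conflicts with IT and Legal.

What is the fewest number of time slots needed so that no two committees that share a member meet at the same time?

Design, Planning, Budget are mutually in conflict, so at least 3 time slots are needed.
3 time slots suffice: time slot 1 → {Ops, Budget}; time slot 2 → {Design, Legal}; time slot 3 → {Strategy, Planning, IT}. Every pair that conflicts lands in different time slots.

3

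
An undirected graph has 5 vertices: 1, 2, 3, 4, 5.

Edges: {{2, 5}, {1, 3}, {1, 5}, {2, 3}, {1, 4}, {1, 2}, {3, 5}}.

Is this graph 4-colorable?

Yes

The chromatic number is 4. 1, 2, 3, 5 are mutually adjacent (a clique of size 4), so at least 4 colors are needed.
A valid assignment using 4 colors: 1=red, 2=blue, 3=yellow, 4=blue, 5=green.
That is already a proper 4-coloring.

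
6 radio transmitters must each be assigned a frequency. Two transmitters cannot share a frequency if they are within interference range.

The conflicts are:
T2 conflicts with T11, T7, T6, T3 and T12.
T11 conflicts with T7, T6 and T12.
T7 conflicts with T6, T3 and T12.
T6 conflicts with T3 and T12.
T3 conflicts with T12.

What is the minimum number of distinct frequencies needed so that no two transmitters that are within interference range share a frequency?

5

T2, T11, T7, T6, T12 are mutually in conflict, so at least 5 frequencies are needed.
A valid assignment using 5 frequencies: T2=3, T11=5, T7=4, T6=2, T3=5, T12=1. No two conflicting transmitters share a frequency.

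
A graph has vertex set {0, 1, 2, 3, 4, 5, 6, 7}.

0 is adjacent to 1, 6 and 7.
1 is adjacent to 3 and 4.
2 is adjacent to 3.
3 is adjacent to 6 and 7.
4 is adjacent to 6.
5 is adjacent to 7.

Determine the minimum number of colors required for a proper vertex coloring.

4 and 6 are adjacent, so at least 2 colors are needed.
One proper 2-coloring: 0=red, 1=blue, 2=blue, 3=red, 4=red, 5=red, 6=blue, 7=blue. Each edge has distinct colors on its endpoints.

2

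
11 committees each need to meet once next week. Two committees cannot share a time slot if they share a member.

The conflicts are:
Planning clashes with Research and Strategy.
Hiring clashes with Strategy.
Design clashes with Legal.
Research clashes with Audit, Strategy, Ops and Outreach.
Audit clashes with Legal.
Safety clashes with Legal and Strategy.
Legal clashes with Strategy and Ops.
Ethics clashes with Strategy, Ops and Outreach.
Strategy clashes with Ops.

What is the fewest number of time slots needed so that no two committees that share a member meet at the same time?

Safety, Legal, Strategy are mutually in conflict, so at least 3 time slots are needed.
3 time slots suffice: Planning=3, Hiring=2, Design=1, Research=2, Audit=1, Safety=3, Legal=2, Ethics=2, Strategy=1, Ops=3, Outreach=1. Every pair that conflicts lands in different time slots.

3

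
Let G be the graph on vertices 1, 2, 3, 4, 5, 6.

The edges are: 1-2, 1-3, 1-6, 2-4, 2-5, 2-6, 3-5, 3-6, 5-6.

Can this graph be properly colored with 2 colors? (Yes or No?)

3, 5, 6 are pairwise adjacent, so at least 3 colors are needed.
So 2 colors are not enough.

No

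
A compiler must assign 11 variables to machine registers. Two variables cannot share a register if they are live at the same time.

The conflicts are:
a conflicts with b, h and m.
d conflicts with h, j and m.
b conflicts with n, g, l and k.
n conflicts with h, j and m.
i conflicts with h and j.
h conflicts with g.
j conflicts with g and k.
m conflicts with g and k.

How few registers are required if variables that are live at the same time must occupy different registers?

2

d and h conflict, so at least 2 registers are needed.
Using 2 registers: a=2, d=2, b=1, n=2, i=2, h=1, j=1, m=1, g=2, l=2, k=2. No two conflicting variables share a register.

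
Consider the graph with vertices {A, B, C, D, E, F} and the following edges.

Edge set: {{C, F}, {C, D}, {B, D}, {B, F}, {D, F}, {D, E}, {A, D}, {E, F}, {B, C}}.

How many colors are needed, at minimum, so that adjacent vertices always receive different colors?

4

B, C, D, F are mutually adjacent (a clique of size 4), so at least 4 colors are needed.
A valid assignment using 4 colors: A=2, B=4, C=3, D=1, E=3, F=2. No two adjacent vertices share a color.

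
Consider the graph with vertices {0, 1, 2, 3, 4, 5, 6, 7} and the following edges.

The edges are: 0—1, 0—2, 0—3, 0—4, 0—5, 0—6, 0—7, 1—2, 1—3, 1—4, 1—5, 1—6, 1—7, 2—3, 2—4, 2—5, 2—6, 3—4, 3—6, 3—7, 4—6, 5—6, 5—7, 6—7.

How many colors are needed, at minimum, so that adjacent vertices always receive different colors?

6

0, 1, 2, 3, 4, 6 are mutually adjacent (a clique of size 6), so at least 6 colors are needed.
6 colors suffice: color red → {6}; color blue → {1}; color green → {0}; color yellow → {2, 7}; color purple → {3, 5}; color orange → {4}. Each edge has distinct colors on its endpoints.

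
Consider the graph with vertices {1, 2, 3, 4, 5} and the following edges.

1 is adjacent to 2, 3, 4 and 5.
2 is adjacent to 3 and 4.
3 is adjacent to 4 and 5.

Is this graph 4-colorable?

The chromatic number is 4. 1, 2, 3, 4 are pairwise adjacent (a clique of size 4), so at least 4 colors are needed.
A valid assignment using 4 colors: 1=a, 2=d, 3=b, 4=c, 5=c.
That is already a proper 4-coloring.

Yes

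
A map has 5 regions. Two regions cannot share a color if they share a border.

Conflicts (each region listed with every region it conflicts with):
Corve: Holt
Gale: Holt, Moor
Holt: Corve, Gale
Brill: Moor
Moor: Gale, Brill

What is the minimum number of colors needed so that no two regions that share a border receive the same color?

2

Gale and Holt conflict, so at least 2 colors are needed.
2 colors suffice: color 1 → {Corve, Gale, Brill}; color 2 → {Holt, Moor}. Each listed conflict is separated.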